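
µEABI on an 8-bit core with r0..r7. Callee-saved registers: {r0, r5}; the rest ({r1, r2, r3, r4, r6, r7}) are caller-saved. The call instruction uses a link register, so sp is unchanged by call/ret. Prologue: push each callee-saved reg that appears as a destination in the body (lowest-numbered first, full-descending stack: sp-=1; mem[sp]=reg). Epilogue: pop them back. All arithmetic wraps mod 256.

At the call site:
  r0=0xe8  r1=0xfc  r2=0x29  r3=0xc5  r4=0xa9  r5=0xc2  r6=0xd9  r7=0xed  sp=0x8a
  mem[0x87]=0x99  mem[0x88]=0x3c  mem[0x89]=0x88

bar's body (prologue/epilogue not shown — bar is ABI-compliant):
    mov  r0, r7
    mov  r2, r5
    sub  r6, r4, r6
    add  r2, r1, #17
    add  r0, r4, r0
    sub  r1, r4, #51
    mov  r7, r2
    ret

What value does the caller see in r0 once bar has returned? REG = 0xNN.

prologue: push r0 → mem[0x89]=0xe8, sp=0x89
body[0] mov  r0, r7 → r0=0xed
body[1] mov  r2, r5 → r2=0xc2
body[2] sub  r6, r4, r6 → r6=0xd0
body[3] add  r2, r1, #17 → r2=0x0d
body[4] add  r0, r4, r0 → r0=0x96
body[5] sub  r1, r4, #51 → r1=0x76
body[6] mov  r7, r2 → r7=0x0d
epilogue: pop r0=0xe8, sp=0x8a
r0 is callee-saved → restored

REG = 0xe8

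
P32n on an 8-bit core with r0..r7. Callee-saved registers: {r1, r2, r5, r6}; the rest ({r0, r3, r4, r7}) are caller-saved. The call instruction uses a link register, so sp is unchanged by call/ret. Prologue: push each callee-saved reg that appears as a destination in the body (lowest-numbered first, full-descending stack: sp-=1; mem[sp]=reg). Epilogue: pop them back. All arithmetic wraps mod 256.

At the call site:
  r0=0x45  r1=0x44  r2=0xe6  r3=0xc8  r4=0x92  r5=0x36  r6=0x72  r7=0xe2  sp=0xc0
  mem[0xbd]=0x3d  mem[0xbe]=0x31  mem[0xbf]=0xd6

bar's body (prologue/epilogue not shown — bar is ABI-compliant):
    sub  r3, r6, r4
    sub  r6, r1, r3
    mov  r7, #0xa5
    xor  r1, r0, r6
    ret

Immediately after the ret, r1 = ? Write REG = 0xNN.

prologue: push r1 → mem[0xbf]=0x44, sp=0xbf
prologue: push r6 → mem[0xbe]=0x72, sp=0xbe
body[0] sub  r3, r6, r4 → r3=0xe0
body[1] sub  r6, r1, r3 → r6=0x64
body[2] mov  r7, #0xa5 → r7=0xa5
body[3] xor  r1, r0, r6 → r1=0x21
epilogue: pop r6=0x72, sp=0xbf
epilogue: pop r1=0x44, sp=0xc0
r1 is callee-saved → restored

REG = 0x44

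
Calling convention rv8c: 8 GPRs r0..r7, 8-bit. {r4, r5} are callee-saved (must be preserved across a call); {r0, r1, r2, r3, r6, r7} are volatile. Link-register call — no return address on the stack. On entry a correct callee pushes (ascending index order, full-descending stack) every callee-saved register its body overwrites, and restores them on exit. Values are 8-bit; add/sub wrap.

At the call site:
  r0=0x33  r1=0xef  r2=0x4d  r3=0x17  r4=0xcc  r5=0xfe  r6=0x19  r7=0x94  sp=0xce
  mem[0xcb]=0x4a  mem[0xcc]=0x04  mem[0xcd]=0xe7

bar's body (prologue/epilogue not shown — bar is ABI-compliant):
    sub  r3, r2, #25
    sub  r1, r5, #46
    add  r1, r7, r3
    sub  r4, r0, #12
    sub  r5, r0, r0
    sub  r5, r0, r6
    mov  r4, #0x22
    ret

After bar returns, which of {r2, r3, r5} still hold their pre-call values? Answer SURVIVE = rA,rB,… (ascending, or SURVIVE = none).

prologue: push r4 → mem[0xcd]=0xcc, sp=0xcd
prologue: push r5 → mem[0xcc]=0xfe, sp=0xcc
body[0] sub  r3, r2, #25 → r3=0x34
body[1] sub  r1, r5, #46 → r1=0xd0
body[2] add  r1, r7, r3 → r1=0xc8
body[3] sub  r4, r0, #12 → r4=0x27
body[4] sub  r5, r0, r0 → r5=0x00
body[5] sub  r5, r0, r6 → r5=0x1a
body[6] mov  r4, #0x22 → r4=0x22
epilogue: pop r5=0xfe, sp=0xcd
epilogue: pop r4=0xcc, sp=0xce
r2: caller-saved, written=False
r3: caller-saved, written=True
r5: callee-saved, written=True

SURVIVE = r2,r5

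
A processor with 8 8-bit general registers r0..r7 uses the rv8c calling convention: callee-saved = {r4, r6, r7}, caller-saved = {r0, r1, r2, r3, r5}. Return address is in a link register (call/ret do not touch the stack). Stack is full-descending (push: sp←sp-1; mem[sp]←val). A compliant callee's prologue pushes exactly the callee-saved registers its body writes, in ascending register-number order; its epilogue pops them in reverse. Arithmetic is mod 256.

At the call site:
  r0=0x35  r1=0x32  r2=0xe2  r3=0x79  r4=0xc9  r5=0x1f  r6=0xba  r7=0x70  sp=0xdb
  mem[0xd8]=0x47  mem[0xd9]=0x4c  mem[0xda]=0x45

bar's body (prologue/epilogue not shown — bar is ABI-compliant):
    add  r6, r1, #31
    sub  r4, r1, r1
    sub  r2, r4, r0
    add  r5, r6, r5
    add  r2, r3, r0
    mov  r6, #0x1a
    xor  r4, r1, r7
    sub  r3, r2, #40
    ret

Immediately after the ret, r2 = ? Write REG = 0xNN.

prologue: push r4 -> mem[0xda]=0xc9, sp=0xda
prologue: push r6 -> mem[0xd9]=0xba, sp=0xd9
body[0] add  r6, r1, #31 -> r6=0x51
body[1] sub  r4, r1, r1 -> r4=0x00
body[2] sub  r2, r4, r0 -> r2=0xcb
body[3] add  r5, r6, r5 -> r5=0x70
body[4] add  r2, r3, r0 -> r2=0xae
body[5] mov  r6, #0x1a -> r6=0x1a
body[6] xor  r4, r1, r7 -> r4=0x42
body[7] sub  r3, r2, #40 -> r3=0x86
epilogue: pop r6=0xba, sp=0xda
epilogue: pop r4=0xc9, sp=0xdb
r2 is caller-saved -> body value

REG = 0xae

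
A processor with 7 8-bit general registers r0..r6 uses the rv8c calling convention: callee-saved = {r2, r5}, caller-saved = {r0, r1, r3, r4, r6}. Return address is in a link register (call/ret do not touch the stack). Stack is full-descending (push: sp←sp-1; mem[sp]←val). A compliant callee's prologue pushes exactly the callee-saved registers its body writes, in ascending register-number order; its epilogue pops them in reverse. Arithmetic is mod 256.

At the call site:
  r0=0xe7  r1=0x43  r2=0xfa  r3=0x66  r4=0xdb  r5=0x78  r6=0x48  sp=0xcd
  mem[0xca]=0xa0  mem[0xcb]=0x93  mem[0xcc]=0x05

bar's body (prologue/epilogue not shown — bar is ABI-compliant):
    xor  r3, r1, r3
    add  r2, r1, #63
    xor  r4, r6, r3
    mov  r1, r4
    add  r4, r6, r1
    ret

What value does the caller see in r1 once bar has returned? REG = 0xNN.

prologue: push r2 → mem[0xcc]=0xfa, sp=0xcc
body[0] xor  r3, r1, r3 → r3=0x25
body[1] add  r2, r1, #63 → r2=0x82
body[2] xor  r4, r6, r3 → r4=0x6d
body[3] mov  r1, r4 → r1=0x6d
body[4] add  r4, r6, r1 → r4=0xb5
epilogue: pop r2=0xfa, sp=0xcd
r1 is caller-saved → body value

REG = 0x6d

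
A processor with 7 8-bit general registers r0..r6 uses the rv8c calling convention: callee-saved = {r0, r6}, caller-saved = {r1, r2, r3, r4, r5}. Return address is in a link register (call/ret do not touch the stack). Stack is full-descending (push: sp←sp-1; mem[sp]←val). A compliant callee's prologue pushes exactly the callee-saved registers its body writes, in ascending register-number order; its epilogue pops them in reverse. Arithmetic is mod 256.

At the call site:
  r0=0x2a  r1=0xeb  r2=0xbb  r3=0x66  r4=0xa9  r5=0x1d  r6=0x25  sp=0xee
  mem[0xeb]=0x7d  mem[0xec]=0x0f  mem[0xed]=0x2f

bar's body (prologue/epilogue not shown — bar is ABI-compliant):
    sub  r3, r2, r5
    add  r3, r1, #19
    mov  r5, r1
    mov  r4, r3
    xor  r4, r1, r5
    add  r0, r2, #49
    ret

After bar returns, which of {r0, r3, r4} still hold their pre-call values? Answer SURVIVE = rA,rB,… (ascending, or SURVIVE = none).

SURVIVE = r0

prologue: push r0 -> mem[0xed]=0x2a, sp=0xed
body[0] sub  r3, r2, r5 -> r3=0x9e
body[1] add  r3, r1, #19 -> r3=0xfe
body[2] mov  r5, r1 -> r5=0xeb
body[3] mov  r4, r3 -> r4=0xfe
body[4] xor  r4, r1, r5 -> r4=0x00
body[5] add  r0, r2, #49 -> r0=0xec
epilogue: pop r0=0x2a, sp=0xee
r0: callee-saved, written=True
r3: caller-saved, written=True
r4: caller-saved, written=True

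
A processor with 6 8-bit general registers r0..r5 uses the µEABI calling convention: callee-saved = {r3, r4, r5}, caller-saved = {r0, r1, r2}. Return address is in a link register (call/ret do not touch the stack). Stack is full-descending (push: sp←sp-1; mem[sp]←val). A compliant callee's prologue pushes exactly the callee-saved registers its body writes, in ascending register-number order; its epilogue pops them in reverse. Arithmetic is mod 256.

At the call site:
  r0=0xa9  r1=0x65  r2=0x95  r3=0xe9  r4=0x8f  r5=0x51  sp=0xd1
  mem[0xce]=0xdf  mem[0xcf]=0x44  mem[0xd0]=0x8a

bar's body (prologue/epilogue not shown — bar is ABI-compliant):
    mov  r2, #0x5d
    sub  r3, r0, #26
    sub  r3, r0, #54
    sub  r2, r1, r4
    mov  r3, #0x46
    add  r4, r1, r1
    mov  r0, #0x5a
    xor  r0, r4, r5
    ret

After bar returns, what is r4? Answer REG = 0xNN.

REG = 0x8f

prologue: push r3 → mem[0xd0]=0xe9, sp=0xd0
prologue: push r4 → mem[0xcf]=0x8f, sp=0xcf
body[0] mov  r2, #0x5d → r2=0x5d
body[1] sub  r3, r0, #26 → r3=0x8f
body[2] sub  r3, r0, #54 → r3=0x73
body[3] sub  r2, r1, r4 → r2=0xd6
body[4] mov  r3, #0x46 → r3=0x46
body[5] add  r4, r1, r1 → r4=0xca
body[6] mov  r0, #0x5a → r0=0x5a
body[7] xor  r0, r4, r5 → r0=0x9b
epilogue: pop r4=0x8f, sp=0xd0
epilogue: pop r3=0xe9, sp=0xd1
r4 is callee-saved → restored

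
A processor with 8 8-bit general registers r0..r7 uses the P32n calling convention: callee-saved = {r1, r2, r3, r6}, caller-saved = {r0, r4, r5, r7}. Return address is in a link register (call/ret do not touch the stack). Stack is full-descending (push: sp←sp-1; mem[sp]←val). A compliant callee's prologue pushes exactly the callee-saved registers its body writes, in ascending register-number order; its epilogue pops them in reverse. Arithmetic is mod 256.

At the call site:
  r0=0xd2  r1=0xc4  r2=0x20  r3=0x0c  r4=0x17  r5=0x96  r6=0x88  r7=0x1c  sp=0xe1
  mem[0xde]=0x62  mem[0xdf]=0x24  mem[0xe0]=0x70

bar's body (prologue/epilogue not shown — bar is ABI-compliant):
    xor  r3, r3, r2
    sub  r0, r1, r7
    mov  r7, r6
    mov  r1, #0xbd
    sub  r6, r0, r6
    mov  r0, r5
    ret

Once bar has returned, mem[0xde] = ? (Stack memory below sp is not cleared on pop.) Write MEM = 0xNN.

prologue: push r1 → mem[0xe0]=0xc4, sp=0xe0
prologue: push r3 → mem[0xdf]=0x0c, sp=0xdf
prologue: push r6 → mem[0xde]=0x88, sp=0xde
body[0] xor  r3, r3, r2 → r3=0x2c
body[1] sub  r0, r1, r7 → r0=0xa8
body[2] mov  r7, r6 → r7=0x88
body[3] mov  r1, #0xbd → r1=0xbd
body[4] sub  r6, r0, r6 → r6=0x20
body[5] mov  r0, r5 → r0=0x96
epilogue: pop r6=0x88, sp=0xdf
epilogue: pop r3=0x0c, sp=0xe0
epilogue: pop r1=0xc4, sp=0xe1
prologue pushed ['r1', 'r3', 'r6'] at ['0xe0', '0xdf', '0xde']

MEM = 0x88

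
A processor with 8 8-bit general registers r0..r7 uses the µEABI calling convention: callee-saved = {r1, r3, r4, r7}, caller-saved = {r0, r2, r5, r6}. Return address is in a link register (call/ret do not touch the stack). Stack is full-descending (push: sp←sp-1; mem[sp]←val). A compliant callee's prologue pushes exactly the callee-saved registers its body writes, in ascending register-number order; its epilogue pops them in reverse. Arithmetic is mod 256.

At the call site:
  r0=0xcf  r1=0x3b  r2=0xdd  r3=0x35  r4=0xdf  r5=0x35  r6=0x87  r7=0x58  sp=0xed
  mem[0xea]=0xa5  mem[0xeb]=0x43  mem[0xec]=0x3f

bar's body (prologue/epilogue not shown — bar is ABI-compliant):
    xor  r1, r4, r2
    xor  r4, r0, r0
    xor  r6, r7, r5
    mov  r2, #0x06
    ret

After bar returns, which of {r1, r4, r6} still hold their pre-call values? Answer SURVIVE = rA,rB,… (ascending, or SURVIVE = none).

prologue: push r1 -> mem[0xec]=0x3b, sp=0xec
prologue: push r4 -> mem[0xeb]=0xdf, sp=0xeb
body[0] xor  r1, r4, r2 -> r1=0x02
body[1] xor  r4, r0, r0 -> r4=0x00
body[2] xor  r6, r7, r5 -> r6=0x6d
body[3] mov  r2, #0x06 -> r2=0x06
epilogue: pop r4=0xdf, sp=0xec
epilogue: pop r1=0x3b, sp=0xed
r1: callee-saved, written=True
r4: callee-saved, written=True
r6: caller-saved, written=True

SURVIVE = r1,r4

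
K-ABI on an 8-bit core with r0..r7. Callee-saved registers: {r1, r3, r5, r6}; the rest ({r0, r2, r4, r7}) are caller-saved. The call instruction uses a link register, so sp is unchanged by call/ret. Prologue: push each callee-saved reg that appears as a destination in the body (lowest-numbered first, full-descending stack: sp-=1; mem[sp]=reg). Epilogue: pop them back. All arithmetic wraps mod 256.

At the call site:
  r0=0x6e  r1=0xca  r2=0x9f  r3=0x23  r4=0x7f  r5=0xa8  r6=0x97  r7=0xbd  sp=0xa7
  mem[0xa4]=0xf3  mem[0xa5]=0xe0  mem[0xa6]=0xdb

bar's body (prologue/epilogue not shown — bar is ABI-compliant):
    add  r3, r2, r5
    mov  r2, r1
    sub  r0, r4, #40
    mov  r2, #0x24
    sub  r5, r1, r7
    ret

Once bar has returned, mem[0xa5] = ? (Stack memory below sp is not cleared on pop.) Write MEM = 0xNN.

MEM = 0xa8

prologue: push r3 -> mem[0xa6]=0x23, sp=0xa6
prologue: push r5 -> mem[0xa5]=0xa8, sp=0xa5
body[0] add  r3, r2, r5 -> r3=0x47
body[1] mov  r2, r1 -> r2=0xca
body[2] sub  r0, r4, #40 -> r0=0x57
body[3] mov  r2, #0x24 -> r2=0x24
body[4] sub  r5, r1, r7 -> r5=0x0d
epilogue: pop r5=0xa8, sp=0xa6
epilogue: pop r3=0x23, sp=0xa7
prologue pushed ['r3', 'r5'] at ['0xa6', '0xa5']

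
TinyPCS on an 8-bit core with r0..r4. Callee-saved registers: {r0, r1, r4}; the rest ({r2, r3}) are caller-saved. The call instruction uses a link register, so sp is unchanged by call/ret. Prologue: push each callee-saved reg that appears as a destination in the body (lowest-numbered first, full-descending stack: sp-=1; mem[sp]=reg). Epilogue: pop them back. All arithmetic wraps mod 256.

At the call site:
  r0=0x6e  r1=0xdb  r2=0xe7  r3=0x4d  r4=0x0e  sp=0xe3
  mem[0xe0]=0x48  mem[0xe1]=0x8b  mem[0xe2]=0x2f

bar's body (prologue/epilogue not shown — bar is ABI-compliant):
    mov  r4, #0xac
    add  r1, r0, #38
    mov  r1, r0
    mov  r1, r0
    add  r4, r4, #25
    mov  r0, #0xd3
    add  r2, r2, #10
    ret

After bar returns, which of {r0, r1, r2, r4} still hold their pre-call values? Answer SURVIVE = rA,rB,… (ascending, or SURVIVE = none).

SURVIVE = r0,r1,r4

prologue: push r0 -> mem[0xe2]=0x6e, sp=0xe2
prologue: push r1 -> mem[0xe1]=0xdb, sp=0xe1
prologue: push r4 -> mem[0xe0]=0x0e, sp=0xe0
body[0] mov  r4, #0xac -> r4=0xac
body[1] add  r1, r0, #38 -> r1=0x94
body[2] mov  r1, r0 -> r1=0x6e
body[3] mov  r1, r0 -> r1=0x6e
body[4] add  r4, r4, #25 -> r4=0xc5
body[5] mov  r0, #0xd3 -> r0=0xd3
body[6] add  r2, r2, #10 -> r2=0xf1
epilogue: pop r4=0x0e, sp=0xe1
epilogue: pop r1=0xdb, sp=0xe2
epilogue: pop r0=0x6e, sp=0xe3
r0: callee-saved, written=True
r1: callee-saved, written=True
r2: caller-saved, written=True
r4: callee-saved, written=True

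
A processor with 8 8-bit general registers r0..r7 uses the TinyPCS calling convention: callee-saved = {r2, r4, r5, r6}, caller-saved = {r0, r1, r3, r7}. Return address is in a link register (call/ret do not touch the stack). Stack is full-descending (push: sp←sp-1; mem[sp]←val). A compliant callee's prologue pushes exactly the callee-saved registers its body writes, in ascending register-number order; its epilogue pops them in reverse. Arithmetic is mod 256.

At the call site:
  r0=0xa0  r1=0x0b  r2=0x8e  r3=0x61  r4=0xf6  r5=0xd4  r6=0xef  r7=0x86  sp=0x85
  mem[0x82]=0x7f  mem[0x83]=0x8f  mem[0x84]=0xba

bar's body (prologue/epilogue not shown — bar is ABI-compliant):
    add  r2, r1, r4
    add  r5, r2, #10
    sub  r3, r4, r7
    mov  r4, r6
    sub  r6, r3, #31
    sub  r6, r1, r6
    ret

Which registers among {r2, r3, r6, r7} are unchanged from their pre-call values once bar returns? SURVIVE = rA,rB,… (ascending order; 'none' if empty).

prologue: push r2 → mem[0x84]=0x8e, sp=0x84
prologue: push r4 → mem[0x83]=0xf6, sp=0x83
prologue: push r5 → mem[0x82]=0xd4, sp=0x82
prologue: push r6 → mem[0x81]=0xef, sp=0x81
body[0] add  r2, r1, r4 → r2=0x01
body[1] add  r5, r2, #10 → r5=0x0b
body[2] sub  r3, r4, r7 → r3=0x70
body[3] mov  r4, r6 → r4=0xef
body[4] sub  r6, r3, #31 → r6=0x51
body[5] sub  r6, r1, r6 → r6=0xba
epilogue: pop r6=0xef, sp=0x82
epilogue: pop r5=0xd4, sp=0x83
epilogue: pop r4=0xf6, sp=0x84
epilogue: pop r2=0x8e, sp=0x85
r2: callee-saved, written=True
r3: caller-saved, written=True
r6: callee-saved, written=True
r7: caller-saved, written=False

SURVIVE = r2,r6,r7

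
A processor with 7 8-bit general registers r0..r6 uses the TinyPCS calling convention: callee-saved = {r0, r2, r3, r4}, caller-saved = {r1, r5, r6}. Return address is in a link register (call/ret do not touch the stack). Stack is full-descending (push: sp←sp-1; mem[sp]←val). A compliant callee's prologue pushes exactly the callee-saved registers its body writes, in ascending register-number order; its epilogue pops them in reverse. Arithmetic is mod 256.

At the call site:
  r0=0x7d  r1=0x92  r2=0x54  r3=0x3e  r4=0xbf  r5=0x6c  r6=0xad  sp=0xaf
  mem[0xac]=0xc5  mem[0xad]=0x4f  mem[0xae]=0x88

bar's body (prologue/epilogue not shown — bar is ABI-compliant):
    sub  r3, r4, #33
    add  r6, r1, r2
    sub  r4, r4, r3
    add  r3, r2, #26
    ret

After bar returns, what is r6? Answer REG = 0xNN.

REG = 0xe6

prologue: push r3 -> mem[0xae]=0x3e, sp=0xae
prologue: push r4 -> mem[0xad]=0xbf, sp=0xad
body[0] sub  r3, r4, #33 -> r3=0x9e
body[1] add  r6, r1, r2 -> r6=0xe6
body[2] sub  r4, r4, r3 -> r4=0x21
body[3] add  r3, r2, #26 -> r3=0x6e
epilogue: pop r4=0xbf, sp=0xae
epilogue: pop r3=0x3e, sp=0xaf
r6 is caller-saved -> body value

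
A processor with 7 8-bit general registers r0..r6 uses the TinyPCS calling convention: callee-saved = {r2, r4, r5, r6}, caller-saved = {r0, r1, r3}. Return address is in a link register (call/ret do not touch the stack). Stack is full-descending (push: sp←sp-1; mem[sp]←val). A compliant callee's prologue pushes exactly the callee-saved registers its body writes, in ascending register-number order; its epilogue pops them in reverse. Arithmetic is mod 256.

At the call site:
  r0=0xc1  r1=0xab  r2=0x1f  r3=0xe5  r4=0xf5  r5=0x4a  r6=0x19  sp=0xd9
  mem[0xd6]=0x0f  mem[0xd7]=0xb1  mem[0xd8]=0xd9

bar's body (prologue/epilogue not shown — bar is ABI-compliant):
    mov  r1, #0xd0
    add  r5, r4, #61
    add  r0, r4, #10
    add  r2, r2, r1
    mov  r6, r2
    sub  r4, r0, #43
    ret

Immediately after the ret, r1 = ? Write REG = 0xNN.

prologue: push r2 -> mem[0xd8]=0x1f, sp=0xd8
prologue: push r4 -> mem[0xd7]=0xf5, sp=0xd7
prologue: push r5 -> mem[0xd6]=0x4a, sp=0xd6
prologue: push r6 -> mem[0xd5]=0x19, sp=0xd5
body[0] mov  r1, #0xd0 -> r1=0xd0
body[1] add  r5, r4, #61 -> r5=0x32
body[2] add  r0, r4, #10 -> r0=0xff
body[3] add  r2, r2, r1 -> r2=0xef
body[4] mov  r6, r2 -> r6=0xef
body[5] sub  r4, r0, #43 -> r4=0xd4
epilogue: pop r6=0x19, sp=0xd6
epilogue: pop r5=0x4a, sp=0xd7
epilogue: pop r4=0xf5, sp=0xd8
epilogue: pop r2=0x1f, sp=0xd9
r1 is caller-saved -> body value

REG = 0xd0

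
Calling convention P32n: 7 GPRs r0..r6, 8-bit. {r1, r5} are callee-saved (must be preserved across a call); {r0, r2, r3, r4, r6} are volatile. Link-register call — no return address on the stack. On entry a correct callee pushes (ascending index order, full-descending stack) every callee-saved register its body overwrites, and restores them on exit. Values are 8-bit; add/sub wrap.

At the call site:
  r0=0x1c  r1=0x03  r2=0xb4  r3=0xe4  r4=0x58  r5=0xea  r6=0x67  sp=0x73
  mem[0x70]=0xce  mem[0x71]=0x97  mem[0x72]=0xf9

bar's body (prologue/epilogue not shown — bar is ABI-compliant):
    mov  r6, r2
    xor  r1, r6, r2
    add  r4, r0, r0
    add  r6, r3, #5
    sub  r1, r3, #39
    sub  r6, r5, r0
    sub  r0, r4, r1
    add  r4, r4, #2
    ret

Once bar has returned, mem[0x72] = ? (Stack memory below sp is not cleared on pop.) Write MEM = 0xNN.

MEM = 0x03

prologue: push r1 -> mem[0x72]=0x03, sp=0x72
body[0] mov  r6, r2 -> r6=0xb4
body[1] xor  r1, r6, r2 -> r1=0x00
body[2] add  r4, r0, r0 -> r4=0x38
body[3] add  r6, r3, #5 -> r6=0xe9
body[4] sub  r1, r3, #39 -> r1=0xbd
body[5] sub  r6, r5, r0 -> r6=0xce
body[6] sub  r0, r4, r1 -> r0=0x7b
body[7] add  r4, r4, #2 -> r4=0x3a
epilogue: pop r1=0x03, sp=0x73
prologue pushed ['r1'] at ['0x72']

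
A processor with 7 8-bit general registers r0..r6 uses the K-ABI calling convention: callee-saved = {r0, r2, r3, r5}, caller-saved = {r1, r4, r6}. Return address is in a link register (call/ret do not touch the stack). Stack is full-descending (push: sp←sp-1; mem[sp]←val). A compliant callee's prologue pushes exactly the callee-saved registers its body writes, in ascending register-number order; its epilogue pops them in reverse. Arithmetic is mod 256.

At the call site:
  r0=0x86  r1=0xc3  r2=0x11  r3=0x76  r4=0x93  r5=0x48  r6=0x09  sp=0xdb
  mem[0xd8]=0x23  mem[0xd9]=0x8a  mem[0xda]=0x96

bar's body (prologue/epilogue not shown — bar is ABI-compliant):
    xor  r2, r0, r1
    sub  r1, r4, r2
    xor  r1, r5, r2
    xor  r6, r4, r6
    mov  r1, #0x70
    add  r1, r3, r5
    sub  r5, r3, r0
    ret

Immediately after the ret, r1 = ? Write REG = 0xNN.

prologue: push r2 -> mem[0xda]=0x11, sp=0xda
prologue: push r5 -> mem[0xd9]=0x48, sp=0xd9
body[0] xor  r2, r0, r1 -> r2=0x45
body[1] sub  r1, r4, r2 -> r1=0x4e
body[2] xor  r1, r5, r2 -> r1=0x0d
body[3] xor  r6, r4, r6 -> r6=0x9a
body[4] mov  r1, #0x70 -> r1=0x70
body[5] add  r1, r3, r5 -> r1=0xbe
body[6] sub  r5, r3, r0 -> r5=0xf0
epilogue: pop r5=0x48, sp=0xda
epilogue: pop r2=0x11, sp=0xdb
r1 is caller-saved -> body value

REG = 0xbe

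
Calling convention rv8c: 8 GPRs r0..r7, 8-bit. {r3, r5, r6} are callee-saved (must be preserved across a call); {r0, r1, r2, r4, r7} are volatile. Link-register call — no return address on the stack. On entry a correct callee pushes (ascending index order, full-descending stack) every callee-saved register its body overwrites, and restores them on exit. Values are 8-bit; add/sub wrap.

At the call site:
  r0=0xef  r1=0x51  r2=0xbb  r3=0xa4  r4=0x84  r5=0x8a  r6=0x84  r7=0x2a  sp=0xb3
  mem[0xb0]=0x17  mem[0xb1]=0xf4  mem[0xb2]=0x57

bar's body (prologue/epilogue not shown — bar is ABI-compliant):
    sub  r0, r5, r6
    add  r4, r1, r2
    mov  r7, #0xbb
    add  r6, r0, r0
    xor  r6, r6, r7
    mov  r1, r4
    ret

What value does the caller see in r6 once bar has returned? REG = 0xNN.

REG = 0x84

prologue: push r6 -> mem[0xb2]=0x84, sp=0xb2
body[0] sub  r0, r5, r6 -> r0=0x06
body[1] add  r4, r1, r2 -> r4=0x0c
body[2] mov  r7, #0xbb -> r7=0xbb
body[3] add  r6, r0, r0 -> r6=0x0c
body[4] xor  r6, r6, r7 -> r6=0xb7
body[5] mov  r1, r4 -> r1=0x0c
epilogue: pop r6=0x84, sp=0xb3
r6 is callee-saved -> restored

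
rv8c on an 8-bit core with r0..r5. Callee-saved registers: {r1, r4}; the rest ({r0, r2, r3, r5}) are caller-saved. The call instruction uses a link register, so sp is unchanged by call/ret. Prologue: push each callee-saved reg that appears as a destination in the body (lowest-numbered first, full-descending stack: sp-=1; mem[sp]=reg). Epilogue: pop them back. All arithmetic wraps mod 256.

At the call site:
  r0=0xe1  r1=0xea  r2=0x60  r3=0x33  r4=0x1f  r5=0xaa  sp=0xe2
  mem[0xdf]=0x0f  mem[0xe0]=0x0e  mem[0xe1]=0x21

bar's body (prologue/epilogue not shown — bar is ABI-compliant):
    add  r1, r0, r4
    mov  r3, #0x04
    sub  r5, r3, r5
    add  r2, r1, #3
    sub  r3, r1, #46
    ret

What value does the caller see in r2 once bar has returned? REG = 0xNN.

prologue: push r1 → mem[0xe1]=0xea, sp=0xe1
body[0] add  r1, r0, r4 → r1=0x00
body[1] mov  r3, #0x04 → r3=0x04
body[2] sub  r5, r3, r5 → r5=0x5a
body[3] add  r2, r1, #3 → r2=0x03
body[4] sub  r3, r1, #46 → r3=0xd2
epilogue: pop r1=0xea, sp=0xe2
r2 is caller-saved → body value

REG = 0x03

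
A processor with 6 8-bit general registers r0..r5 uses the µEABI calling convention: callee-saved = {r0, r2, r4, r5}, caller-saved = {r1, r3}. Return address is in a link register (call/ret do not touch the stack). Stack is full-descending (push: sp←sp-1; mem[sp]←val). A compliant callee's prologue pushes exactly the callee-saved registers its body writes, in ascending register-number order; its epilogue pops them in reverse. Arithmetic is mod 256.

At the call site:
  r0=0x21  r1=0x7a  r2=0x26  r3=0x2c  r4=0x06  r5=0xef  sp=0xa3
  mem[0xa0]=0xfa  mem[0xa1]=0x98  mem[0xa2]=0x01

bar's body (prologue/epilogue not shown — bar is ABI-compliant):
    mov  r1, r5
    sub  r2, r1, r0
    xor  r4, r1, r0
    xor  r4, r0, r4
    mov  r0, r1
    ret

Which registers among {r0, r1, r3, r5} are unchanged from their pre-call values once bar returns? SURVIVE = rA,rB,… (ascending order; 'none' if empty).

SURVIVE = r0,r3,r5

prologue: push r0 → mem[0xa2]=0x21, sp=0xa2
prologue: push r2 → mem[0xa1]=0x26, sp=0xa1
prologue: push r4 → mem[0xa0]=0x06, sp=0xa0
body[0] mov  r1, r5 → r1=0xef
body[1] sub  r2, r1, r0 → r2=0xce
body[2] xor  r4, r1, r0 → r4=0xce
body[3] xor  r4, r0, r4 → r4=0xef
body[4] mov  r0, r1 → r0=0xef
epilogue: pop r4=0x06, sp=0xa1
epilogue: pop r2=0x26, sp=0xa2
epilogue: pop r0=0x21, sp=0xa3
r0: callee-saved, written=True
r1: caller-saved, written=True
r3: caller-saved, written=False
r5: callee-saved, written=False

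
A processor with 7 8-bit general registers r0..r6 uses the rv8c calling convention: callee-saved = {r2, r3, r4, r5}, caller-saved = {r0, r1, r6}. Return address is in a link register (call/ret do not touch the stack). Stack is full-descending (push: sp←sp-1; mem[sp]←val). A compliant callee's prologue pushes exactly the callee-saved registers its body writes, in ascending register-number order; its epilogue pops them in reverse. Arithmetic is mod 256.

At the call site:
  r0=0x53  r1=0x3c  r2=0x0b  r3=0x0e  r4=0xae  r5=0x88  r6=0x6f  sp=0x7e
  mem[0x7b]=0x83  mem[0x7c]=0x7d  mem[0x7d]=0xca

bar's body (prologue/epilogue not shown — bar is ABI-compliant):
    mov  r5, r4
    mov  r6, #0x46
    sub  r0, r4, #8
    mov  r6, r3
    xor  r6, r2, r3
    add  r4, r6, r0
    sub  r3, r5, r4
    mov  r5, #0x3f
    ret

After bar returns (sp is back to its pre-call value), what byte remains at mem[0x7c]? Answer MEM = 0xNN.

prologue: push r3 -> mem[0x7d]=0x0e, sp=0x7d
prologue: push r4 -> mem[0x7c]=0xae, sp=0x7c
prologue: push r5 -> mem[0x7b]=0x88, sp=0x7b
body[0] mov  r5, r4 -> r5=0xae
body[1] mov  r6, #0x46 -> r6=0x46
body[2] sub  r0, r4, #8 -> r0=0xa6
body[3] mov  r6, r3 -> r6=0x0e
body[4] xor  r6, r2, r3 -> r6=0x05
body[5] add  r4, r6, r0 -> r4=0xab
body[6] sub  r3, r5, r4 -> r3=0x03
body[7] mov  r5, #0x3f -> r5=0x3f
epilogue: pop r5=0x88, sp=0x7c
epilogue: pop r4=0xae, sp=0x7d
epilogue: pop r3=0x0e, sp=0x7e
prologue pushed ['r3', 'r4', 'r5'] at ['0x7d', '0x7c', '0x7b']

MEM = 0xae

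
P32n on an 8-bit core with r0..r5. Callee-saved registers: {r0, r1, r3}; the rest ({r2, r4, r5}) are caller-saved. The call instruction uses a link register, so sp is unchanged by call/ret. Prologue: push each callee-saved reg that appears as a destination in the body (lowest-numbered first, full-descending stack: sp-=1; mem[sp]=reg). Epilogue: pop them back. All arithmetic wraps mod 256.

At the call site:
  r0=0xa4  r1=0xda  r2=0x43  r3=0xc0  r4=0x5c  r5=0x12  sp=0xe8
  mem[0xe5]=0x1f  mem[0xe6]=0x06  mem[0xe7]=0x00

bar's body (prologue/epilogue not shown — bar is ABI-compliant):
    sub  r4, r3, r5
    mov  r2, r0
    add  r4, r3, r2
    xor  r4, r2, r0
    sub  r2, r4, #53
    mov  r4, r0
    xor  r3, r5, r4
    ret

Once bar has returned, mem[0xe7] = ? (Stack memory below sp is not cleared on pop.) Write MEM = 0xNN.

MEM = 0xc0

prologue: push r3 → mem[0xe7]=0xc0, sp=0xe7
body[0] sub  r4, r3, r5 → r4=0xae
body[1] mov  r2, r0 → r2=0xa4
body[2] add  r4, r3, r2 → r4=0x64
body[3] xor  r4, r2, r0 → r4=0x00
body[4] sub  r2, r4, #53 → r2=0xcb
body[5] mov  r4, r0 → r4=0xa4
body[6] xor  r3, r5, r4 → r3=0xb6
epilogue: pop r3=0xc0, sp=0xe8
prologue pushed ['r3'] at ['0xe7']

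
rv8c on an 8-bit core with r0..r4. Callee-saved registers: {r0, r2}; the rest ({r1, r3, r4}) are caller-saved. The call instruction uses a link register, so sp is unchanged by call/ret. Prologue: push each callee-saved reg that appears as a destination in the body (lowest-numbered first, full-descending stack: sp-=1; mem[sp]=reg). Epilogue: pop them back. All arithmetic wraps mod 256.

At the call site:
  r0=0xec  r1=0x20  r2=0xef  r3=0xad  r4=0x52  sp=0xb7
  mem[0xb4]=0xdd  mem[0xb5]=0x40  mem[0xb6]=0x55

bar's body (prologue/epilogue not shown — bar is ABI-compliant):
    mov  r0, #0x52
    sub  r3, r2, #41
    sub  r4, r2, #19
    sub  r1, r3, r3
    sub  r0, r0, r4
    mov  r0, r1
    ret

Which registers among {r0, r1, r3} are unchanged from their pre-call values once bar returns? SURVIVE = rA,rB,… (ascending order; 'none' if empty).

prologue: push r0 → mem[0xb6]=0xec, sp=0xb6
body[0] mov  r0, #0x52 → r0=0x52
body[1] sub  r3, r2, #41 → r3=0xc6
body[2] sub  r4, r2, #19 → r4=0xdc
body[3] sub  r1, r3, r3 → r1=0x00
body[4] sub  r0, r0, r4 → r0=0x76
body[5] mov  r0, r1 → r0=0x00
epilogue: pop r0=0xec, sp=0xb7
r0: callee-saved, written=True
r1: caller-saved, written=True
r3: caller-saved, written=True

SURVIVE = r0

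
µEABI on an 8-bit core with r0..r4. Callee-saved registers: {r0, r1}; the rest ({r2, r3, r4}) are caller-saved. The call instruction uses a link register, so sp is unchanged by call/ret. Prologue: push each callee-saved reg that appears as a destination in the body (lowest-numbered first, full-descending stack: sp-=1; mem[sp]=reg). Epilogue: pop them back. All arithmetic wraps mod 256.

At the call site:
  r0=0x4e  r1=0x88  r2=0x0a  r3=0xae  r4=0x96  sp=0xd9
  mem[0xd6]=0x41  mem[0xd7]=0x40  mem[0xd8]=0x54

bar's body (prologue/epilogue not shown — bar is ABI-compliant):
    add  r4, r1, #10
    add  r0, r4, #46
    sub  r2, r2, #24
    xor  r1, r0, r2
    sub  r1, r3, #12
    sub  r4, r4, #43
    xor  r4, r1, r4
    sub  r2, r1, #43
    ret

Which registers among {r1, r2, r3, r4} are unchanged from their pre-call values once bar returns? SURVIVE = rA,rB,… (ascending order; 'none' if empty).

prologue: push r0 → mem[0xd8]=0x4e, sp=0xd8
prologue: push r1 → mem[0xd7]=0x88, sp=0xd7
body[0] add  r4, r1, #10 → r4=0x92
body[1] add  r0, r4, #46 → r0=0xc0
body[2] sub  r2, r2, #24 → r2=0xf2
body[3] xor  r1, r0, r2 → r1=0x32
body[4] sub  r1, r3, #12 → r1=0xa2
body[5] sub  r4, r4, #43 → r4=0x67
body[6] xor  r4, r1, r4 → r4=0xc5
body[7] sub  r2, r1, #43 → r2=0x77
epilogue: pop r1=0x88, sp=0xd8
epilogue: pop r0=0x4e, sp=0xd9
r1: callee-saved, written=True
r2: caller-saved, written=True
r3: caller-saved, written=False
r4: caller-saved, written=True

SURVIVE = r1,r3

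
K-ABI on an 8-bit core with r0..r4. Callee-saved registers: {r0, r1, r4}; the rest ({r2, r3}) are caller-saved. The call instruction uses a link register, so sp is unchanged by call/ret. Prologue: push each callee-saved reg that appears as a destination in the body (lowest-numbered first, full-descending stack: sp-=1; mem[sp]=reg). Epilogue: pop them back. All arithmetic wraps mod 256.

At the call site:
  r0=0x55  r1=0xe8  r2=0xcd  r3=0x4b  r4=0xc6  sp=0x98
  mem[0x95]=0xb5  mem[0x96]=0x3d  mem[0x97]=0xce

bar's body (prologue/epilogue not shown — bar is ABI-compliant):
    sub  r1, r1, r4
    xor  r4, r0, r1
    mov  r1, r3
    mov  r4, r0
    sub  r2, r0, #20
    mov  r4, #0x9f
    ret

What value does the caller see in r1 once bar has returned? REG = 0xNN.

prologue: push r1 → mem[0x97]=0xe8, sp=0x97
prologue: push r4 → mem[0x96]=0xc6, sp=0x96
body[0] sub  r1, r1, r4 → r1=0x22
body[1] xor  r4, r0, r1 → r4=0x77
body[2] mov  r1, r3 → r1=0x4b
body[3] mov  r4, r0 → r4=0x55
body[4] sub  r2, r0, #20 → r2=0x41
body[5] mov  r4, #0x9f → r4=0x9f
epilogue: pop r4=0xc6, sp=0x97
epilogue: pop r1=0xe8, sp=0x98
r1 is callee-saved → restored

REG = 0xe8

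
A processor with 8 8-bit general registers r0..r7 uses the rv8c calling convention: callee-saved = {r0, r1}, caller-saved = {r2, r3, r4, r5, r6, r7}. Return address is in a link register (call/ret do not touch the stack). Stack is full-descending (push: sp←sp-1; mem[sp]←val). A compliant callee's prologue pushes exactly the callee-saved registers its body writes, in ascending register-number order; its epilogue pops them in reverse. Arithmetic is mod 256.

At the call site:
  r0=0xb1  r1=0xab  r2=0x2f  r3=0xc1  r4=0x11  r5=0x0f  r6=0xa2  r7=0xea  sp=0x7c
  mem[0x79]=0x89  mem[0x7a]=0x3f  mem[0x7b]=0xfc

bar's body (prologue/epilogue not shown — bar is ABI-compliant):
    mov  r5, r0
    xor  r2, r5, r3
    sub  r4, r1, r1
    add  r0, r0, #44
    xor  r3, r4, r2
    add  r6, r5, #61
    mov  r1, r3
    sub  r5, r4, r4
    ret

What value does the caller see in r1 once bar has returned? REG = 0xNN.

REG = 0xab

prologue: push r0 → mem[0x7b]=0xb1, sp=0x7b
prologue: push r1 → mem[0x7a]=0xab, sp=0x7a
body[0] mov  r5, r0 → r5=0xb1
body[1] xor  r2, r5, r3 → r2=0x70
body[2] sub  r4, r1, r1 → r4=0x00
body[3] add  r0, r0, #44 → r0=0xdd
body[4] xor  r3, r4, r2 → r3=0x70
body[5] add  r6, r5, #61 → r6=0xee
body[6] mov  r1, r3 → r1=0x70
body[7] sub  r5, r4, r4 → r5=0x00
epilogue: pop r1=0xab, sp=0x7b
epilogue: pop r0=0xb1, sp=0x7c
r1 is callee-saved → restored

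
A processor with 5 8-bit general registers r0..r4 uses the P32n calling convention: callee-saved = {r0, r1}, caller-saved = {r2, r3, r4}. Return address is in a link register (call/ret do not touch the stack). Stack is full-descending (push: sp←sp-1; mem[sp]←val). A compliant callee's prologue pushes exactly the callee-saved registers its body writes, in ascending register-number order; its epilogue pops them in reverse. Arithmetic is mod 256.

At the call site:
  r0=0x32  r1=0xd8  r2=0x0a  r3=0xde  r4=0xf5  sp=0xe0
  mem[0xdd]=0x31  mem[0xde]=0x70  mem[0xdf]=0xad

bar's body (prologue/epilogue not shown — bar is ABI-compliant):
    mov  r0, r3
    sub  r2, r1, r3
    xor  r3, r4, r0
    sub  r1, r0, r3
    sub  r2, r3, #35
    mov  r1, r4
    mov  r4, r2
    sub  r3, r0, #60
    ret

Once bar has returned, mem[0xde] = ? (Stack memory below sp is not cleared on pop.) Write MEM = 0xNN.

MEM = 0xd8

prologue: push r0 → mem[0xdf]=0x32, sp=0xdf
prologue: push r1 → mem[0xde]=0xd8, sp=0xde
body[0] mov  r0, r3 → r0=0xde
body[1] sub  r2, r1, r3 → r2=0xfa
body[2] xor  r3, r4, r0 → r3=0x2b
body[3] sub  r1, r0, r3 → r1=0xb3
body[4] sub  r2, r3, #35 → r2=0x08
body[5] mov  r1, r4 → r1=0xf5
body[6] mov  r4, r2 → r4=0x08
body[7] sub  r3, r0, #60 → r3=0xa2
epilogue: pop r1=0xd8, sp=0xdf
epilogue: pop r0=0x32, sp=0xe0
prologue pushed ['r0', 'r1'] at ['0xdf', '0xde']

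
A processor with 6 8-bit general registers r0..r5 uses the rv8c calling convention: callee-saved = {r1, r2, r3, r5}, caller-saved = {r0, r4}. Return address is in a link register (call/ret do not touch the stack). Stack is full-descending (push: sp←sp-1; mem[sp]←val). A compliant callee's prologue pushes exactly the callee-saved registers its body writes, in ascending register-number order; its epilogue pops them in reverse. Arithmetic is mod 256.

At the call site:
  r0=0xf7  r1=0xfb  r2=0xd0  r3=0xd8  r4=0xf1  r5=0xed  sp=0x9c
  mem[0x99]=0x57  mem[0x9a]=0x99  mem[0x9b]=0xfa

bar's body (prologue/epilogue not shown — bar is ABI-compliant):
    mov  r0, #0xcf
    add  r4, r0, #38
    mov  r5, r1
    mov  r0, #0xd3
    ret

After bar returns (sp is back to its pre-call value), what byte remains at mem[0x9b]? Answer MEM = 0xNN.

MEM = 0xed

prologue: push r5 → mem[0x9b]=0xed, sp=0x9b
body[0] mov  r0, #0xcf → r0=0xcf
body[1] add  r4, r0, #38 → r4=0xf5
body[2] mov  r5, r1 → r5=0xfb
body[3] mov  r0, #0xd3 → r0=0xd3
epilogue: pop r5=0xed, sp=0x9c
prologue pushed ['r5'] at ['0x9b']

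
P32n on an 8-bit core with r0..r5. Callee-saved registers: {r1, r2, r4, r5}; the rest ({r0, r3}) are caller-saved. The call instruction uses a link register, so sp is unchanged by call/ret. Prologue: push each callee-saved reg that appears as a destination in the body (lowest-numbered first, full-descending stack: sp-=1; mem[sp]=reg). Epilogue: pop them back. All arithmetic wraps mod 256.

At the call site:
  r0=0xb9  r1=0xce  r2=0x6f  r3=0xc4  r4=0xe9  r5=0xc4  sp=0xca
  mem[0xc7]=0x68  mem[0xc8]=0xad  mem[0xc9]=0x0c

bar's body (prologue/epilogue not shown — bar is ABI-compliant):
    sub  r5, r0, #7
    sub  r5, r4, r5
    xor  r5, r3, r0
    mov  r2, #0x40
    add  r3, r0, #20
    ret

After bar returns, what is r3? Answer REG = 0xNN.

prologue: push r2 -> mem[0xc9]=0x6f, sp=0xc9
prologue: push r5 -> mem[0xc8]=0xc4, sp=0xc8
body[0] sub  r5, r0, #7 -> r5=0xb2
body[1] sub  r5, r4, r5 -> r5=0x37
body[2] xor  r5, r3, r0 -> r5=0x7d
body[3] mov  r2, #0x40 -> r2=0x40
body[4] add  r3, r0, #20 -> r3=0xcd
epilogue: pop r5=0xc4, sp=0xc9
epilogue: pop r2=0x6f, sp=0xca
r3 is caller-saved -> body value

REG = 0xcd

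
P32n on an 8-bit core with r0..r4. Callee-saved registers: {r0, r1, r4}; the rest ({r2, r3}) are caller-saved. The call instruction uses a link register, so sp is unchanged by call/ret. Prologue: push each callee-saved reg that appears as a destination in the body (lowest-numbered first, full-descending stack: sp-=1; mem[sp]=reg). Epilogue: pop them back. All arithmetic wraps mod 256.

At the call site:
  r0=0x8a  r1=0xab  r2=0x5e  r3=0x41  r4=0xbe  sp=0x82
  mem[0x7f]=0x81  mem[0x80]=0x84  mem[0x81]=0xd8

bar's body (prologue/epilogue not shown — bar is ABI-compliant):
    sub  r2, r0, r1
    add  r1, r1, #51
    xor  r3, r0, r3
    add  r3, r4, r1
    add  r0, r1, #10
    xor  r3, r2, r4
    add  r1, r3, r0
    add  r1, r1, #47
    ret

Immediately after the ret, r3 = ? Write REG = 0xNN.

REG = 0x61

prologue: push r0 -> mem[0x81]=0x8a, sp=0x81
prologue: push r1 -> mem[0x80]=0xab, sp=0x80
body[0] sub  r2, r0, r1 -> r2=0xdf
body[1] add  r1, r1, #51 -> r1=0xde
body[2] xor  r3, r0, r3 -> r3=0xcb
body[3] add  r3, r4, r1 -> r3=0x9c
body[4] add  r0, r1, #10 -> r0=0xe8
body[5] xor  r3, r2, r4 -> r3=0x61
body[6] add  r1, r3, r0 -> r1=0x49
body[7] add  r1, r1, #47 -> r1=0x78
epilogue: pop r1=0xab, sp=0x81
epilogue: pop r0=0x8a, sp=0x82
r3 is caller-saved -> body value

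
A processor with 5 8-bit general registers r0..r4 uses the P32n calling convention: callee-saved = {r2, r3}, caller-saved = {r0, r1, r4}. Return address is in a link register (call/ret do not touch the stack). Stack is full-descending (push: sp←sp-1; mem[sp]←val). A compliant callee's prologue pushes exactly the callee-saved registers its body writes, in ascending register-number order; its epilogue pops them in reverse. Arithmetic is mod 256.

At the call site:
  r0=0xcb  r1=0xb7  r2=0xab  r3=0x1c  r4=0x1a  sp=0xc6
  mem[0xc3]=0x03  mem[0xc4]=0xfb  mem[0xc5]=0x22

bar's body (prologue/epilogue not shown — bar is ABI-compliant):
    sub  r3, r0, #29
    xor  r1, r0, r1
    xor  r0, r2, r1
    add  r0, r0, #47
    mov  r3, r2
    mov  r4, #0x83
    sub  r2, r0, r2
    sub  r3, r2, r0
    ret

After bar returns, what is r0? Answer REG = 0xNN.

REG = 0x06

prologue: push r2 -> mem[0xc5]=0xab, sp=0xc5
prologue: push r3 -> mem[0xc4]=0x1c, sp=0xc4
body[0] sub  r3, r0, #29 -> r3=0xae
body[1] xor  r1, r0, r1 -> r1=0x7c
body[2] xor  r0, r2, r1 -> r0=0xd7
body[3] add  r0, r0, #47 -> r0=0x06
body[4] mov  r3, r2 -> r3=0xab
body[5] mov  r4, #0x83 -> r4=0x83
body[6] sub  r2, r0, r2 -> r2=0x5b
body[7] sub  r3, r2, r0 -> r3=0x55
epilogue: pop r3=0x1c, sp=0xc5
epilogue: pop r2=0xab, sp=0xc6
r0 is caller-saved -> body value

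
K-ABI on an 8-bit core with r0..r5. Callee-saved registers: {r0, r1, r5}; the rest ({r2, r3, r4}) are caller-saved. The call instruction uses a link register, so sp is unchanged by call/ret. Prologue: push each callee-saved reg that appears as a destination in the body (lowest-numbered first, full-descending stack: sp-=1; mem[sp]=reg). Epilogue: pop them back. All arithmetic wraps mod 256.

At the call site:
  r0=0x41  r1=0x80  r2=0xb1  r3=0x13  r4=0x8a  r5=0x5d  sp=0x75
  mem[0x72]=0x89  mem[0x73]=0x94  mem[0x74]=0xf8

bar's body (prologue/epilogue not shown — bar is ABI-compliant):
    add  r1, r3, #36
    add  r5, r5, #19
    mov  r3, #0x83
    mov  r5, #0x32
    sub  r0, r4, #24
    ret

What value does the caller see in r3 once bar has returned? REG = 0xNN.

REG = 0x83

prologue: push r0 → mem[0x74]=0x41, sp=0x74
prologue: push r1 → mem[0x73]=0x80, sp=0x73
prologue: push r5 → mem[0x72]=0x5d, sp=0x72
body[0] add  r1, r3, #36 → r1=0x37
body[1] add  r5, r5, #19 → r5=0x70
body[2] mov  r3, #0x83 → r3=0x83
body[3] mov  r5, #0x32 → r5=0x32
body[4] sub  r0, r4, #24 → r0=0x72
epilogue: pop r5=0x5d, sp=0x73
epilogue: pop r1=0x80, sp=0x74
epilogue: pop r0=0x41, sp=0x75
r3 is caller-saved → body value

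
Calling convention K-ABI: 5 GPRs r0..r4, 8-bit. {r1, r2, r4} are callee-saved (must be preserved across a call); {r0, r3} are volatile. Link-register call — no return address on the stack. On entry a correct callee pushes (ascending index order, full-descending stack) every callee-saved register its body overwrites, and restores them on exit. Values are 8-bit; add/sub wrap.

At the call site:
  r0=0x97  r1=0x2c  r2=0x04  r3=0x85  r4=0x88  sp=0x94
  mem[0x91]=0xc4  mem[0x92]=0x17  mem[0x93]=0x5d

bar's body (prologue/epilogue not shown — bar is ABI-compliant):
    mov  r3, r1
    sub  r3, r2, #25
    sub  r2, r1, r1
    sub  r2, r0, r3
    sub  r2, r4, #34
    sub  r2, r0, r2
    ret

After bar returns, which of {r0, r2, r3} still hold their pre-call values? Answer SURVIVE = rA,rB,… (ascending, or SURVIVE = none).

prologue: push r2 → mem[0x93]=0x04, sp=0x93
body[0] mov  r3, r1 → r3=0x2c
body[1] sub  r3, r2, #25 → r3=0xeb
body[2] sub  r2, r1, r1 → r2=0x00
body[3] sub  r2, r0, r3 → r2=0xac
body[4] sub  r2, r4, #34 → r2=0x66
body[5] sub  r2, r0, r2 → r2=0x31
epilogue: pop r2=0x04, sp=0x94
r0: caller-saved, written=False
r2: callee-saved, written=True
r3: caller-saved, written=True

SURVIVE = r0,r2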